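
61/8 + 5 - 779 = -766.38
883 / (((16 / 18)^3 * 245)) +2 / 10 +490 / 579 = 89739581 / 14525952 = 6.18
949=949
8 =8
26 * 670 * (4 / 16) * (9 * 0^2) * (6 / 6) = 0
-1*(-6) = 6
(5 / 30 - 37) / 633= -221 / 3798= -0.06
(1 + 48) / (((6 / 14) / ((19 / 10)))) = 6517 / 30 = 217.23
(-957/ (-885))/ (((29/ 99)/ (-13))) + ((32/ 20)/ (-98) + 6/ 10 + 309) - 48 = 213.59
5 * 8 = 40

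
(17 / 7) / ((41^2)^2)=17 / 19780327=0.00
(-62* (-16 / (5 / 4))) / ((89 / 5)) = 3968 / 89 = 44.58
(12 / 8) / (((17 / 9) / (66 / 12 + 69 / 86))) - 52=-68707 / 1462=-47.00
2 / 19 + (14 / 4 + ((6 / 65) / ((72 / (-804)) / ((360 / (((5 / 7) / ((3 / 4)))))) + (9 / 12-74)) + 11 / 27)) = 330858419081 / 82479324330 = 4.01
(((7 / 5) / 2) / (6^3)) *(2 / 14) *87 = 29 / 720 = 0.04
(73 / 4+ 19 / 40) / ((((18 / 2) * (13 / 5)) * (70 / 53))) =5671 / 9360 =0.61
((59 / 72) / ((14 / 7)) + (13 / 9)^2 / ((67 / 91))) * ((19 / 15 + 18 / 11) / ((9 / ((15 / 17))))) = 134906039 / 146138256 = 0.92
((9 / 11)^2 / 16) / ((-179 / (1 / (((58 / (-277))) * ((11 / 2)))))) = 22437 / 110547536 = 0.00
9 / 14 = 0.64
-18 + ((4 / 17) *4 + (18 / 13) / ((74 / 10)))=-137960 / 8177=-16.87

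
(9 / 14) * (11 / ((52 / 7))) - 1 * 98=-10093 / 104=-97.05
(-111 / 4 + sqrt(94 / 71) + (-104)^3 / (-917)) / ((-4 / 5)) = -21988345 / 14672- 5 * sqrt(6674) / 284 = -1500.10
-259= -259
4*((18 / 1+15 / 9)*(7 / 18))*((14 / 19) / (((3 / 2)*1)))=23128 / 1539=15.03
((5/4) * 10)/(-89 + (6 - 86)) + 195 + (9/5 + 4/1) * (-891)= -8404157/1690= -4972.87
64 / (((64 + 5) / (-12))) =-256 / 23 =-11.13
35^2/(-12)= -1225/12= -102.08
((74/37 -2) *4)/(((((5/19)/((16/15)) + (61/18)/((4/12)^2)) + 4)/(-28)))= 0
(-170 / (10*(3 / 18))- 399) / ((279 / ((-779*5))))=6994.25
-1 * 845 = -845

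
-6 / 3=-2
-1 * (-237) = 237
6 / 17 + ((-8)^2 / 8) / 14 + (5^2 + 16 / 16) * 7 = 21768 / 119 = 182.92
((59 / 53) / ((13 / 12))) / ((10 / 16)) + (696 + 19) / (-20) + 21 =-180599 / 13780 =-13.11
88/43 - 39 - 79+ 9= -4599/43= -106.95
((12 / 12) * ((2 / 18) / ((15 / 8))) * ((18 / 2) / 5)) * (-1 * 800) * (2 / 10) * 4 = -1024 / 15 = -68.27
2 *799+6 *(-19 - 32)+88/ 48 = 7763/ 6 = 1293.83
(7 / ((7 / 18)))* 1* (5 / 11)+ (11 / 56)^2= 283571 / 34496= 8.22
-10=-10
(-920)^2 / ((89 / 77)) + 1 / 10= 651728089 / 890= 732278.75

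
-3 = -3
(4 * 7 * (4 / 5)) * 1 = 112 / 5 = 22.40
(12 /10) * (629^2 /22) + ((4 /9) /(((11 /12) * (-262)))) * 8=466460419 /21615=21580.40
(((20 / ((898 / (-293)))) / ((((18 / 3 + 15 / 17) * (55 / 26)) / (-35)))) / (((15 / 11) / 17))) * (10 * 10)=237095600 / 12123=19557.50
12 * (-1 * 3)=-36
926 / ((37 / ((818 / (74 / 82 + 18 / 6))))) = 7764047 / 1480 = 5245.98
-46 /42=-23 /21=-1.10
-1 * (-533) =533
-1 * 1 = -1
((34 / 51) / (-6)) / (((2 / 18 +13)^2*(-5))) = 9 / 69620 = 0.00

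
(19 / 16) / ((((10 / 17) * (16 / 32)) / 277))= 89471 / 80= 1118.39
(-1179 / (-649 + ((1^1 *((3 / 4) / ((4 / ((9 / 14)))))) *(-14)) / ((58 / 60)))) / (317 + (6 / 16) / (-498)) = 0.01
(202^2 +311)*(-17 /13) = -698955 /13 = -53765.77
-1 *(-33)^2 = -1089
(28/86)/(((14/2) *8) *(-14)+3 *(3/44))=-616/1482941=-0.00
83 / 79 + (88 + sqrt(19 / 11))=sqrt(209) / 11 + 7035 / 79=90.36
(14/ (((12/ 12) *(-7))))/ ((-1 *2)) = 1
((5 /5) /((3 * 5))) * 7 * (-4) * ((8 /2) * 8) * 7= -6272 /15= -418.13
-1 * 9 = -9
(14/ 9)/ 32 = 7/ 144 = 0.05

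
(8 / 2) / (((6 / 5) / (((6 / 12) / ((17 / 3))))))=5 / 17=0.29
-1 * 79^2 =-6241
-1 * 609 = -609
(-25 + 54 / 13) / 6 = -271 / 78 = -3.47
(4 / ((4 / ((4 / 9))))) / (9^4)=4 / 59049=0.00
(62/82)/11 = 31/451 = 0.07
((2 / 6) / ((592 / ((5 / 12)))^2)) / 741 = 25 / 112187731968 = 0.00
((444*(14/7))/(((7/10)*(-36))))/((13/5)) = -3700/273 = -13.55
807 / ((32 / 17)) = 13719 / 32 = 428.72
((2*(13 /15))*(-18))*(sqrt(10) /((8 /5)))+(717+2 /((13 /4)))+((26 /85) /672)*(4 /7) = 466263589 /649740 - 39*sqrt(10) /2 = 655.95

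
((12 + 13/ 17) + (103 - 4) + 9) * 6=12318/ 17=724.59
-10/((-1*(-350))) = -1/35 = -0.03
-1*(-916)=916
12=12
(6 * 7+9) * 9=459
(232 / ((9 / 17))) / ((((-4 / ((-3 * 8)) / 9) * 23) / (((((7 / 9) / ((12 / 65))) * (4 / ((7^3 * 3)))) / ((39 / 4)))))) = 157760 / 91287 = 1.73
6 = 6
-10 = -10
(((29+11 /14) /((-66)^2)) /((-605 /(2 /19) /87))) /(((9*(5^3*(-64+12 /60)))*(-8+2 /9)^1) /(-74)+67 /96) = 0.00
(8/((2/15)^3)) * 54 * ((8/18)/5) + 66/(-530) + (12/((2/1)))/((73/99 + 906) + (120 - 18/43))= 18756147017343/1157795335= 16199.88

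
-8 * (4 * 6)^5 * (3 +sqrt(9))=-382205952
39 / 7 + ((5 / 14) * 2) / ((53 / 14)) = 2137 / 371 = 5.76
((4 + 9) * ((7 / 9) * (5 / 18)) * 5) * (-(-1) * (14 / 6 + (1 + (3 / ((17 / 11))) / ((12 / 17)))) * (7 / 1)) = 1162525 / 1944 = 598.01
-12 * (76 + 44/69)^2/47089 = -111851776/74730243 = -1.50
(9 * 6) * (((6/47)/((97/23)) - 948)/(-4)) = 58344219/4559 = 12797.59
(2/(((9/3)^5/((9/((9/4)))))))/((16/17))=17/486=0.03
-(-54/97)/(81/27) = 18/97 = 0.19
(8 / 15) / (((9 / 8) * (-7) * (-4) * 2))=8 / 945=0.01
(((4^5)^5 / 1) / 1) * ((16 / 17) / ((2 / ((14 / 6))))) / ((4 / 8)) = 126100789566373888 / 51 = 2472564501301448.78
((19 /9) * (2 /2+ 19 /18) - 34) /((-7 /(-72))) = -19220 /63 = -305.08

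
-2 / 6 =-1 / 3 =-0.33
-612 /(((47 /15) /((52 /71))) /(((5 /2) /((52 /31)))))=-711450 /3337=-213.20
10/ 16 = 5/ 8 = 0.62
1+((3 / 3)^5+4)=6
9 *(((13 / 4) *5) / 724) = 585 / 2896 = 0.20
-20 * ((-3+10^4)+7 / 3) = -199986.67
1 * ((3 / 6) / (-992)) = -1 / 1984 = -0.00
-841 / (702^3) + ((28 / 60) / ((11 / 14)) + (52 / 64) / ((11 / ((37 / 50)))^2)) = 0.60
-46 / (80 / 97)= -2231 / 40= -55.78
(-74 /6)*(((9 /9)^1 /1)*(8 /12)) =-74 /9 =-8.22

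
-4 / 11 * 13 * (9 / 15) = -156 / 55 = -2.84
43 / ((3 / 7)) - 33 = 202 / 3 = 67.33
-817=-817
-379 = -379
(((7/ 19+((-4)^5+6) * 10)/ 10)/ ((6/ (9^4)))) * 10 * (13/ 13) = -422994231/ 38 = -11131427.13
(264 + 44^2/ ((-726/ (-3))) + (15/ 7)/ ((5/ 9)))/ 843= 1931/ 5901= 0.33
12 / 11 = 1.09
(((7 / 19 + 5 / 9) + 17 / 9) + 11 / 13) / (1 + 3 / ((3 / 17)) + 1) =8134 / 42237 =0.19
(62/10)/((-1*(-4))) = 31/20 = 1.55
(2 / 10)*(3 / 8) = 3 / 40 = 0.08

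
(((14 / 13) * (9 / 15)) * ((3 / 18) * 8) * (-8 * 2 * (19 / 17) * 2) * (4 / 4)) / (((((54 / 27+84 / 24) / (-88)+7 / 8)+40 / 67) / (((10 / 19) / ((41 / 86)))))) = -330416128 / 13691171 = -24.13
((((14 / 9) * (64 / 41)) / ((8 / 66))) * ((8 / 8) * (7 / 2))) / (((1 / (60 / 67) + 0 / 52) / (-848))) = -146263040 / 2747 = -53244.65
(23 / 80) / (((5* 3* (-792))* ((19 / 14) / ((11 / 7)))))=-0.00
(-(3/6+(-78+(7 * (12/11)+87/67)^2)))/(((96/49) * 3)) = -124129495/312865344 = -0.40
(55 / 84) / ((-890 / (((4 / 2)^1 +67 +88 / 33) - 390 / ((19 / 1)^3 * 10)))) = -2027531 / 38458413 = -0.05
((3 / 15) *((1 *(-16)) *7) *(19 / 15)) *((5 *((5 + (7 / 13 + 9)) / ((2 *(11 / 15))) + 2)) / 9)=-3625048 / 19305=-187.78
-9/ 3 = -3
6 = 6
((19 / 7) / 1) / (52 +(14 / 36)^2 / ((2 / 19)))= 12312 / 242389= 0.05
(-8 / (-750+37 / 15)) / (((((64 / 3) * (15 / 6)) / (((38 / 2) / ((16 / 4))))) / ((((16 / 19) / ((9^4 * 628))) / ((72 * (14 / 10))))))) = 5 / 2587256761824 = 0.00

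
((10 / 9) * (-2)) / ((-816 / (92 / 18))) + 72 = 72.01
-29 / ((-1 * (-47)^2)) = 0.01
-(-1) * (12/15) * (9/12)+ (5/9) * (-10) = -223/45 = -4.96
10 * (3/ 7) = 4.29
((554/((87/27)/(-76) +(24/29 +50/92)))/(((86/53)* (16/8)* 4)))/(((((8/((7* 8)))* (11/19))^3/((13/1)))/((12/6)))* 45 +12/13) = 17070828664475859/491102146522025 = 34.76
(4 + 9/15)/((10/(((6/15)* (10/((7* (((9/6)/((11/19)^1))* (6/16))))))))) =8096/29925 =0.27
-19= -19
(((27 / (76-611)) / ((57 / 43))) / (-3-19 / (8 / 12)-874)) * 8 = 6192 / 18408815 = 0.00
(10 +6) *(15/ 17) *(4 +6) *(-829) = -1989600/ 17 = -117035.29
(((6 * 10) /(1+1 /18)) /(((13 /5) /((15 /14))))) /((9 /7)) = 4500 /247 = 18.22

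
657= 657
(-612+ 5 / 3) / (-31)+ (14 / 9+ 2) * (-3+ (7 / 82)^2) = 4243229 / 468999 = 9.05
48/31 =1.55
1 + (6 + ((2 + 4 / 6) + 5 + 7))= 65 / 3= 21.67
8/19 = 0.42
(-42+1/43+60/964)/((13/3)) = -1303080/134719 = -9.67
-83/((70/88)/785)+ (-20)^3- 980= -90889.14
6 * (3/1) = 18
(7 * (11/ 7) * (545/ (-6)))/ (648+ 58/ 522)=-17985/ 11666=-1.54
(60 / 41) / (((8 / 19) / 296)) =42180 / 41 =1028.78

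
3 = 3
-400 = -400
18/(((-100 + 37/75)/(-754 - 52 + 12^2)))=893700/7463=119.75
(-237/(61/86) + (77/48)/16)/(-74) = 15648679/3466752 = 4.51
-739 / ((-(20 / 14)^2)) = 36211 / 100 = 362.11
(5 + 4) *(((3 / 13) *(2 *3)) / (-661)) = -162 / 8593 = -0.02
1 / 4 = 0.25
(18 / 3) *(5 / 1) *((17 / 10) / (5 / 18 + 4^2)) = 918 / 293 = 3.13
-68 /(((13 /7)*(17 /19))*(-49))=0.84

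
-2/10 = -1/5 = -0.20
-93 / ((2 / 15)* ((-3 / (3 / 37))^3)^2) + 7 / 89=35920045571 / 456699300802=0.08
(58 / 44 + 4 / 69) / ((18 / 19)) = 39691 / 27324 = 1.45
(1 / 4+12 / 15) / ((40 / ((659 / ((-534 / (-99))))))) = 456687 / 142400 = 3.21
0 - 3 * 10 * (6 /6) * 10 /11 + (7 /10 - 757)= -86193 /110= -783.57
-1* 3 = -3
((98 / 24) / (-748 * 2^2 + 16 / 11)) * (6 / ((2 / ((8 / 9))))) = -539 / 148032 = -0.00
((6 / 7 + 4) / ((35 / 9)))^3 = 28652616 / 14706125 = 1.95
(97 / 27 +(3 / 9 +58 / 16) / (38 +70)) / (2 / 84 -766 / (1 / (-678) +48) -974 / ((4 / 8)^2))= -0.00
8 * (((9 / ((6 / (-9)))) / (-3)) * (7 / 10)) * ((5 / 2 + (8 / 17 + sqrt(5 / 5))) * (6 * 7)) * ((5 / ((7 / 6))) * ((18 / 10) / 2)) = 275562 / 17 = 16209.53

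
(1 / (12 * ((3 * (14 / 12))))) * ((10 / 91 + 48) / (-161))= -2189 / 307671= -0.01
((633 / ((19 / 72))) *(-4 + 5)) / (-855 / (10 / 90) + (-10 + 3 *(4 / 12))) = -633 / 2033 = -0.31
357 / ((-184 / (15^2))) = -80325 / 184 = -436.55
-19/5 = -3.80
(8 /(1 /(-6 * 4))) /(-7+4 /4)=32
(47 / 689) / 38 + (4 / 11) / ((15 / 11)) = 105433 / 392730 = 0.27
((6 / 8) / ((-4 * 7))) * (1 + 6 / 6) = -3 / 56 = -0.05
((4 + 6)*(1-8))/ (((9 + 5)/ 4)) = -20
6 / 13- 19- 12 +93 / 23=-7922 / 299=-26.49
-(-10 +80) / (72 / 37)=-1295 / 36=-35.97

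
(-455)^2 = 207025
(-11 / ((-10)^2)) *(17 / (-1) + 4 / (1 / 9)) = -209 / 100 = -2.09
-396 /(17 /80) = -31680 /17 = -1863.53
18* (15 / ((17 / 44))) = 11880 / 17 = 698.82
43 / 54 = 0.80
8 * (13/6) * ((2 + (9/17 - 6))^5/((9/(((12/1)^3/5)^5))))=-21213793079341845873426432/4437053125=-4781054560698289.11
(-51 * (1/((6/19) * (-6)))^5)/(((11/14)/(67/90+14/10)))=56868565733/9976919040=5.70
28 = 28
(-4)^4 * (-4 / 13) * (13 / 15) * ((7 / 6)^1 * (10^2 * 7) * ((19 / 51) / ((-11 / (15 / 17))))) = 47667200 / 28611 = 1666.04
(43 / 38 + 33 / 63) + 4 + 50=44413 / 798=55.66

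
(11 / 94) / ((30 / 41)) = 451 / 2820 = 0.16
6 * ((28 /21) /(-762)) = -4 /381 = -0.01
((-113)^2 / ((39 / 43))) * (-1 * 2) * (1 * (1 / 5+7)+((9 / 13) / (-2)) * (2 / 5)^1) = -168014502 / 845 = -198833.73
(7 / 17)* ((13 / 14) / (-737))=-0.00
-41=-41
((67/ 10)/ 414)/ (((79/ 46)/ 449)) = 30083/ 7110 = 4.23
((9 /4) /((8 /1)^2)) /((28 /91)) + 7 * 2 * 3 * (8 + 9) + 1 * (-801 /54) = 2148191 /3072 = 699.28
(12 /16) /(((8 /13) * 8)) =39 /256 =0.15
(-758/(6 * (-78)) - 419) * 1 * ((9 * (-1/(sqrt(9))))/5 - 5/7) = 548.56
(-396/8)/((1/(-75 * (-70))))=-259875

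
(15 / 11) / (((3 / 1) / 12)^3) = 960 / 11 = 87.27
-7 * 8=-56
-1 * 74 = -74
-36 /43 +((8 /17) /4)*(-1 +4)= -354 /731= -0.48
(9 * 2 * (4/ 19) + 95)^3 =964122.05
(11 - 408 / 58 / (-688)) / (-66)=-54919 / 329208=-0.17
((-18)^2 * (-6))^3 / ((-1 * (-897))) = -2448880128 / 299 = -8190234.54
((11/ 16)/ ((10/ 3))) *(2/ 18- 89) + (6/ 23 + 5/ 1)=-902/ 69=-13.07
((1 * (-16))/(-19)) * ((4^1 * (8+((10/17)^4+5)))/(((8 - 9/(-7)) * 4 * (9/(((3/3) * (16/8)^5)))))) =3927250432/928335915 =4.23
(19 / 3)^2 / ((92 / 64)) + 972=206980 / 207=999.90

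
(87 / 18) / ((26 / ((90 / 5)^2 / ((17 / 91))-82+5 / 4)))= 3260905 / 10608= 307.40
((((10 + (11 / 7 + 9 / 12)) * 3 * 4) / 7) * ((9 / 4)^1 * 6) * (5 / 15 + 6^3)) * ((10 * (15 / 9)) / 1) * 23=1158708375 / 49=23647109.69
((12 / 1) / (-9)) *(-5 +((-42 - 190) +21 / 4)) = 309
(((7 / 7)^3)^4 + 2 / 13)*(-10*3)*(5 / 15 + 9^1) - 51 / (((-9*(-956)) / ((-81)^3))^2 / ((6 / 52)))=-541155075753 / 23762336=-22773.65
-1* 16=-16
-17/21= -0.81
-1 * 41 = -41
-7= -7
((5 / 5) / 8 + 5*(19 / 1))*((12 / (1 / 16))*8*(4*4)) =2337792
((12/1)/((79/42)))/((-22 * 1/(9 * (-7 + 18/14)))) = 12960/869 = 14.91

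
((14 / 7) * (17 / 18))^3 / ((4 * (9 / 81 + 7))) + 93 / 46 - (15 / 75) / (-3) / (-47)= 252988429 / 112078080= 2.26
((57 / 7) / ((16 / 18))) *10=2565 / 28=91.61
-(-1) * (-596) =-596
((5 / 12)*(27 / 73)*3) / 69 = 45 / 6716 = 0.01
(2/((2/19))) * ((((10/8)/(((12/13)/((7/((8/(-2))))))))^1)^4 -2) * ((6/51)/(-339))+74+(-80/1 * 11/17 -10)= 47148612319949/3915827380224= 12.04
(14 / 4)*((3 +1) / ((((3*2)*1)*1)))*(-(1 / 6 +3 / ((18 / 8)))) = -7 / 2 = -3.50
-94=-94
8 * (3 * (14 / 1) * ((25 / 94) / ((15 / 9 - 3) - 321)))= -12600 / 45449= -0.28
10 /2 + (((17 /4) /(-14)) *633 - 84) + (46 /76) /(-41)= -271.18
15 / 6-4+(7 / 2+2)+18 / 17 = 86 / 17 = 5.06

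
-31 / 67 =-0.46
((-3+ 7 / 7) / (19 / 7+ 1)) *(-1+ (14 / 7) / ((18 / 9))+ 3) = -1.62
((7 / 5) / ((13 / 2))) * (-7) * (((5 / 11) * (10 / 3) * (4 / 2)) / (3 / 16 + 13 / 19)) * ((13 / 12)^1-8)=36.25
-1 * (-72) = 72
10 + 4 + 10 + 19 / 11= 283 / 11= 25.73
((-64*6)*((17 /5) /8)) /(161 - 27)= -408 /335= -1.22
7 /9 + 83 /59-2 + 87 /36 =5525 /2124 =2.60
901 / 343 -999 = -341756 / 343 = -996.37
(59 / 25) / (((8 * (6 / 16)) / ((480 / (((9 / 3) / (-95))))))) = -35872 / 3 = -11957.33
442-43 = 399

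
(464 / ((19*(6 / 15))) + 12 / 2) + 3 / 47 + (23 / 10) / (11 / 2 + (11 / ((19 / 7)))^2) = 67.22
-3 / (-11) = 3 / 11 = 0.27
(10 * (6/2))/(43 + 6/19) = 570/823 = 0.69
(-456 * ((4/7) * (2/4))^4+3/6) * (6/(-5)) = 36573/12005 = 3.05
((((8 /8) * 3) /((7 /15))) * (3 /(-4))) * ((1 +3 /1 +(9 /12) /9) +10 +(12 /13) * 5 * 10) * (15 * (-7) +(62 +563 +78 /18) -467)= -16651.28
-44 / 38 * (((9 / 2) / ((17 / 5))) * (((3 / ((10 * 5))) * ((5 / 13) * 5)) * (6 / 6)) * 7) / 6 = -3465 / 16796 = -0.21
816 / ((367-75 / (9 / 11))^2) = 1836 / 170569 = 0.01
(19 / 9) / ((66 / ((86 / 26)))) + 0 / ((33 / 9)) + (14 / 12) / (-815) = 328423 / 3146715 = 0.10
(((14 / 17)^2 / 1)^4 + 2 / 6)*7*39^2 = 40469689237341 / 6975757441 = 5801.48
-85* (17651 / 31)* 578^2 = -501237918140 / 31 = -16168965101.29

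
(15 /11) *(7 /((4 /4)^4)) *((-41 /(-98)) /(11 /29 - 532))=-0.01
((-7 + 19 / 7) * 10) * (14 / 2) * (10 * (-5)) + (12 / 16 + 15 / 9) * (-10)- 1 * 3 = 14972.83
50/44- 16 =-327/22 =-14.86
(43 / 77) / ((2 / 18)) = 387 / 77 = 5.03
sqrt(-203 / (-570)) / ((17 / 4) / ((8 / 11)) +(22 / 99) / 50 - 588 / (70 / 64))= -240 * sqrt(115710) / 72743647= -0.00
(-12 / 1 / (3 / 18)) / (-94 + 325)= -24 / 77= -0.31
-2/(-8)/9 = 0.03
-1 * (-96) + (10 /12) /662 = 381317 /3972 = 96.00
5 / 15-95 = -284 / 3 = -94.67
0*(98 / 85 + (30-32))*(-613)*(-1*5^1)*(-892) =0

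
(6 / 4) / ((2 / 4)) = 3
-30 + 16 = -14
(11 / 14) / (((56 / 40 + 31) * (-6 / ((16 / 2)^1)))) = -55 / 1701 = -0.03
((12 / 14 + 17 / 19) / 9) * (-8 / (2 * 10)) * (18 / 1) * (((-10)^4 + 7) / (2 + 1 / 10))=-18653048 / 2793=-6678.50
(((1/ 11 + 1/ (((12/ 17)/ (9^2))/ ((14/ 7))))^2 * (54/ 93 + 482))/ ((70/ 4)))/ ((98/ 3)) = 5204570604/ 116963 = 44497.58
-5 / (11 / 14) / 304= -35 / 1672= -0.02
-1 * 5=-5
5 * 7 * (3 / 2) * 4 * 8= 1680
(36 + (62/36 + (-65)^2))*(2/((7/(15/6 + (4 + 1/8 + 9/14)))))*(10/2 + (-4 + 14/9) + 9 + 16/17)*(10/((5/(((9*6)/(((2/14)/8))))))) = 238837120544/357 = 669011542.14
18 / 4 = 9 / 2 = 4.50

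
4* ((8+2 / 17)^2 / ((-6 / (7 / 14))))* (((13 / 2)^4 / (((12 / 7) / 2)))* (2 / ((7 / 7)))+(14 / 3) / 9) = -951970943 / 10404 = -91500.48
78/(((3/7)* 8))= 91/4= 22.75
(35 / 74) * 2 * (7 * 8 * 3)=5880 / 37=158.92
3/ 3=1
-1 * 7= -7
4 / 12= 1 / 3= 0.33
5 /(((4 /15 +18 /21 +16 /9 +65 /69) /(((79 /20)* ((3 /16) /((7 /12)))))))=735885 /445552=1.65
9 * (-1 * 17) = -153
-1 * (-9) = 9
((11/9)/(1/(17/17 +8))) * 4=44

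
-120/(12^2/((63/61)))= -105/122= -0.86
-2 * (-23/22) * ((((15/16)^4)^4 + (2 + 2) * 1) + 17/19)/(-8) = -42327980025111264109749/30842956091242370301952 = -1.37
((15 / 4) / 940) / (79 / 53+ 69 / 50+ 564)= 0.00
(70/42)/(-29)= -5/87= -0.06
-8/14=-4/7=-0.57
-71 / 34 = -2.09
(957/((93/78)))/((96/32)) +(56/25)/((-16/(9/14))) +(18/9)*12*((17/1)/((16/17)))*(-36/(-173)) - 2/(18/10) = 1720985797/4826700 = 356.56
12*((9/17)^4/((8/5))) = 0.59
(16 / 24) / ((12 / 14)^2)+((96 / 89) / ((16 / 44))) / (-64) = 16553 / 19224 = 0.86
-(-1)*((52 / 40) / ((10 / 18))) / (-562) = -117 / 28100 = -0.00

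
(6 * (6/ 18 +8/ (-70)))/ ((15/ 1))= 46/ 525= 0.09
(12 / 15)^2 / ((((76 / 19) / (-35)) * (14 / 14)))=-28 / 5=-5.60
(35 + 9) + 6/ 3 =46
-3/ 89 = -0.03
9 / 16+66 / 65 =1641 / 1040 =1.58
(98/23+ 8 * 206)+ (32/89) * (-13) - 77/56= 26958363/16376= 1646.21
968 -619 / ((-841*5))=4071059 / 4205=968.15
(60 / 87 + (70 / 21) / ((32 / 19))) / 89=3715 / 123888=0.03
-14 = -14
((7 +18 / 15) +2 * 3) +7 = 106 / 5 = 21.20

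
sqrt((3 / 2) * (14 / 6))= sqrt(14) / 2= 1.87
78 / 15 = 26 / 5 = 5.20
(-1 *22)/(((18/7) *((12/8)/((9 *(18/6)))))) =-154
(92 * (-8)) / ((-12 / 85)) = 5213.33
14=14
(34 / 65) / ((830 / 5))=17 / 5395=0.00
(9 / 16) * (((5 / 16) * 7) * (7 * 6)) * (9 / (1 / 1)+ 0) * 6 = 178605 / 64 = 2790.70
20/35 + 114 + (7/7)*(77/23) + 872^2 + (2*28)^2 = 122945705/161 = 763637.92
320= 320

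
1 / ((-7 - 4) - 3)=-1 / 14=-0.07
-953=-953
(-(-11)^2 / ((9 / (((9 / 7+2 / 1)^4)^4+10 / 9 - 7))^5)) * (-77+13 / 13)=4710188870093280894983890208304653608094331451672431314800996705725561018612554675263853129527090659291984502304567296 / 141341044219695948150757068553473903657797105092237040068729493313192952432401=33324989893041370511723190000000000000000.00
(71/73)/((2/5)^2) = 1775/292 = 6.08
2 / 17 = 0.12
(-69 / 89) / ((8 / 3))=-207 / 712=-0.29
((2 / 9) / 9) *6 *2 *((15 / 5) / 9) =8 / 81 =0.10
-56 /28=-2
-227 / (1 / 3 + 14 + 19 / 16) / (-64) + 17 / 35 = 0.71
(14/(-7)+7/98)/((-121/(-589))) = -15903/1694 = -9.39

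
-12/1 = -12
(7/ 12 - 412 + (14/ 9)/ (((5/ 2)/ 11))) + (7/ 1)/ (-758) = -27600547/ 68220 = -404.58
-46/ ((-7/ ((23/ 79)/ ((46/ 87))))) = 2001/ 553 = 3.62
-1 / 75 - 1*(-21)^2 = -33076 / 75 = -441.01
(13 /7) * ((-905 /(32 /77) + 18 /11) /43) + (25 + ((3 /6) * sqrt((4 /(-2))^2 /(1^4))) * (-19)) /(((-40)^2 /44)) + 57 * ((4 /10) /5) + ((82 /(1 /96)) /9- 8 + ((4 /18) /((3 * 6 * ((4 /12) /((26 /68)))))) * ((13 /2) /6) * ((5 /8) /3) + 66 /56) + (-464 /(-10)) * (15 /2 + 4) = 133565241143 /101787840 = 1312.19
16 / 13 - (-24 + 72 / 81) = 2848 / 117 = 24.34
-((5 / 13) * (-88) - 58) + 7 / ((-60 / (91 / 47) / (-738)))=1579743 / 6110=258.55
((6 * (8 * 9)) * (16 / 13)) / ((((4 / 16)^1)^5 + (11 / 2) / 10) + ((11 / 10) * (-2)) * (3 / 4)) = -35389440 / 73151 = -483.79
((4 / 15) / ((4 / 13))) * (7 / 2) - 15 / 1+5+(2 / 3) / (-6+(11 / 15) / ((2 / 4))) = -1814 / 255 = -7.11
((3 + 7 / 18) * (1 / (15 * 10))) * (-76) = -1.72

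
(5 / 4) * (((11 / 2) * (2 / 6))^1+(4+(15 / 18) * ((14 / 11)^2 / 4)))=7.71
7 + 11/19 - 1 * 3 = 87/19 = 4.58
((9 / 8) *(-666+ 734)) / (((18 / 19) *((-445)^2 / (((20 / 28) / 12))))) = 323 / 13307280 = 0.00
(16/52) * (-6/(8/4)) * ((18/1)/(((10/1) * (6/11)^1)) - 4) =42/65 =0.65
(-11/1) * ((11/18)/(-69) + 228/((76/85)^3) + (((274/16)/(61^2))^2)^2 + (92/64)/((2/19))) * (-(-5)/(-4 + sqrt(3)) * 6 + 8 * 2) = -7084818414872783822383457069/286055824770849215586816 + 3220372006760356282901571395 * sqrt(3)/381407766361132287449088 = -10142.89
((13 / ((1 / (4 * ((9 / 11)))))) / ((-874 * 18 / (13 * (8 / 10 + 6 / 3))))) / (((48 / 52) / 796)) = -84.89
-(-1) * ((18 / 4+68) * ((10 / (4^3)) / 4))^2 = 525625 / 65536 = 8.02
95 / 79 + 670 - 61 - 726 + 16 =-7884 / 79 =-99.80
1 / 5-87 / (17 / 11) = -4768 / 85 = -56.09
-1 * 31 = -31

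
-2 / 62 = -1 / 31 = -0.03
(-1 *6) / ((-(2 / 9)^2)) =243 / 2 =121.50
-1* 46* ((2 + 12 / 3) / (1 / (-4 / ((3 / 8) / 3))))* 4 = 35328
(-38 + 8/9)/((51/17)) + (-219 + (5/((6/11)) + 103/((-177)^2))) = -41767901/187974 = -222.20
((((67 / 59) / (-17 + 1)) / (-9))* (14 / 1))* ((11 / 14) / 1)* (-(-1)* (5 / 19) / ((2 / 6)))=3685 / 53808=0.07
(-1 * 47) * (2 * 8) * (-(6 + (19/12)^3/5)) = 2758853/540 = 5108.99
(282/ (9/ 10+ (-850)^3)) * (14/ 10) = -3948/ 6141249991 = -0.00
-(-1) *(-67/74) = -0.91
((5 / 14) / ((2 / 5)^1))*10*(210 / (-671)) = -1875 / 671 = -2.79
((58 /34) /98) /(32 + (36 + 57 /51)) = 29 /115150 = 0.00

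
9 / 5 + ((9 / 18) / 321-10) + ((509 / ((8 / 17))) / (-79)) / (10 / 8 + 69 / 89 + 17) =-7658698012 / 858782535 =-8.92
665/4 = 166.25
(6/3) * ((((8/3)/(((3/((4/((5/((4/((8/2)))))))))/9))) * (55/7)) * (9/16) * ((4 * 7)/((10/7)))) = 1108.80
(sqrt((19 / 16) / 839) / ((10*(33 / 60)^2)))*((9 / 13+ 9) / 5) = 252*sqrt(15941) / 1319747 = 0.02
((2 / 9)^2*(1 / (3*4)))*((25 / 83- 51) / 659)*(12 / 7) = -16832 / 31013199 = -0.00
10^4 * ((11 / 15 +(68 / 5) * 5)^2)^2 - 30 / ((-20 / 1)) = 36156354800915 / 162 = 223187375314.29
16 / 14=8 / 7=1.14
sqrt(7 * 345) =sqrt(2415) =49.14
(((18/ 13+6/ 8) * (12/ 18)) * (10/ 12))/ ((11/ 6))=185/ 286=0.65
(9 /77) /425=9 /32725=0.00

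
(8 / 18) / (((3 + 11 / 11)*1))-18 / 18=-8 / 9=-0.89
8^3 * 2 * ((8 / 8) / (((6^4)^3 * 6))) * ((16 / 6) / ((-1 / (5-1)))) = -4 / 4782969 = -0.00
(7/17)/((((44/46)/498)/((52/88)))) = 521157/4114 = 126.68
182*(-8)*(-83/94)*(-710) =-42901040/47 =-912788.09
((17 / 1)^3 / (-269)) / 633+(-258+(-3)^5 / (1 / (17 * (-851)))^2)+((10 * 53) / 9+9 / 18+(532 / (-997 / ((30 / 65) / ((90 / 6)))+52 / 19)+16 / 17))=-7108097909794322476687 / 139762339938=-50858463824.72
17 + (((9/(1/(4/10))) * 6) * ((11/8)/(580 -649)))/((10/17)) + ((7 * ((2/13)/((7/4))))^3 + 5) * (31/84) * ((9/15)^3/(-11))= 7893801529/486360875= 16.23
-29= -29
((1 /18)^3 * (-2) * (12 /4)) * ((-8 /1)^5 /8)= 1024 /243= 4.21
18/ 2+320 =329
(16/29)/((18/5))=40/261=0.15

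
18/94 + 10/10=56/47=1.19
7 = 7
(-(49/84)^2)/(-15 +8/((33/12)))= 77/2736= 0.03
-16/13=-1.23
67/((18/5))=335/18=18.61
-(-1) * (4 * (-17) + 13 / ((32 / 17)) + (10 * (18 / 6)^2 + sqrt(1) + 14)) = 1405 / 32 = 43.91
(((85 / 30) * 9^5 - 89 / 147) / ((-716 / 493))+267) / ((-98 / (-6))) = -24193301459 / 3438232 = -7036.55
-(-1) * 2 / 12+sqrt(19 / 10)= 1 / 6+sqrt(190) / 10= 1.55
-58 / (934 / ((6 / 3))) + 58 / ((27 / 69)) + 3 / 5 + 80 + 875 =23194214 / 21015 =1103.70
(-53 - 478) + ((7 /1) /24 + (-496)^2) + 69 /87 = 170858315 /696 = 245486.08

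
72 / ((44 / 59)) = 1062 / 11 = 96.55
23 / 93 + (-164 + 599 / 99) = -483988 / 3069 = -157.70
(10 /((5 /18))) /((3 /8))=96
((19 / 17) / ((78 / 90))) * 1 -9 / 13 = 132 / 221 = 0.60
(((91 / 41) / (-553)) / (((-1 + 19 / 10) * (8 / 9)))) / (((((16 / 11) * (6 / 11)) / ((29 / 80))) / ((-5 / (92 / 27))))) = 2052765 / 610279424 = 0.00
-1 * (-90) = 90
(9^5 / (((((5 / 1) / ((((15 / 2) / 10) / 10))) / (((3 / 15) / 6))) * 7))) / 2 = 2.11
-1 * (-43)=43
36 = 36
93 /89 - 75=-6582 /89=-73.96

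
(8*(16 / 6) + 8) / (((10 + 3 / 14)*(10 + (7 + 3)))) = 28 / 195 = 0.14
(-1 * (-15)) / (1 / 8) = 120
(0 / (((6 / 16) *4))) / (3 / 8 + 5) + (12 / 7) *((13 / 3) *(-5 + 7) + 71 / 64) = 1877 / 112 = 16.76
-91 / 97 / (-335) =91 / 32495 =0.00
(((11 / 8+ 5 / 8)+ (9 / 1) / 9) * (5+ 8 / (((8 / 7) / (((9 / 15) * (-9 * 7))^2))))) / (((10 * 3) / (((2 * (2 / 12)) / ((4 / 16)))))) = 500344 / 375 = 1334.25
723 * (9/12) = 2169/4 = 542.25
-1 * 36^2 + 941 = -355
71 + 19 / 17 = 1226 / 17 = 72.12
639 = 639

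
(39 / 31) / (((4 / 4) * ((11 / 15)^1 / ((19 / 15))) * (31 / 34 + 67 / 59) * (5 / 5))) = 495482 / 466829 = 1.06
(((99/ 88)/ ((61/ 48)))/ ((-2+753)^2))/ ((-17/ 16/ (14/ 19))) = -12096/ 11112511703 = -0.00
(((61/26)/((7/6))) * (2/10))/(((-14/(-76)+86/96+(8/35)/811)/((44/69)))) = 180470208/760180889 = 0.24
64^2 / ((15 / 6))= 1638.40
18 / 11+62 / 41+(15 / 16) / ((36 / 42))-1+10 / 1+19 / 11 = 216041 / 14432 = 14.97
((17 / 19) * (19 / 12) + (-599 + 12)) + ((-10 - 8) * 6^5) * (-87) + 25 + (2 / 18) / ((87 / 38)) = 38137284917 / 3132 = 12176655.47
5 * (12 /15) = 4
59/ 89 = 0.66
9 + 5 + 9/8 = 121/8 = 15.12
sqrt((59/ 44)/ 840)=sqrt(136290)/ 9240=0.04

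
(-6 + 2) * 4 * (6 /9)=-10.67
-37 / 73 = -0.51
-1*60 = -60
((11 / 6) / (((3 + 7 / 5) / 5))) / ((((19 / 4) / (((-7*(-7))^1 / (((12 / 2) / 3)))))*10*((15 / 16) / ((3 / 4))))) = 49 / 57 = 0.86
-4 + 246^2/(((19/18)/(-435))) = -473840356/19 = -24938966.11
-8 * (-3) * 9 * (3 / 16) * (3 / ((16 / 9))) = 2187 / 32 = 68.34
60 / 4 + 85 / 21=400 / 21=19.05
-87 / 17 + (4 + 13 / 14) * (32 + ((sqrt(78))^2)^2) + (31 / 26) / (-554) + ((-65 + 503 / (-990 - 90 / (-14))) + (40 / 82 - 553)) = 840205072713707 / 28462231980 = 29520.00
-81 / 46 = -1.76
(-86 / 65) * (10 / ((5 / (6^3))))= -37152 / 65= -571.57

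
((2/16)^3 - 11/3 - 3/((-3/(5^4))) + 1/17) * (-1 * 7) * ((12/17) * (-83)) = 9427214783/36992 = 254844.69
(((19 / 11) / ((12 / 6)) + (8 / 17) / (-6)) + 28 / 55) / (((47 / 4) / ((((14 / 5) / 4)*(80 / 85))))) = 813232 / 11205975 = 0.07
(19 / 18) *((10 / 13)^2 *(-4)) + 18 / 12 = -3037 / 3042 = -1.00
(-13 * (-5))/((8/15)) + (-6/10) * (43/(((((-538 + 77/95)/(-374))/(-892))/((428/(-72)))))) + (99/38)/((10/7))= -11067804555671/116355240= -95120.81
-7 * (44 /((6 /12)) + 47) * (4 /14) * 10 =-2700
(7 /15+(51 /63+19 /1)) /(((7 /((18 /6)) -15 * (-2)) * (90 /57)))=0.40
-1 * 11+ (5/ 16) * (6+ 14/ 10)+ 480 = 7541/ 16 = 471.31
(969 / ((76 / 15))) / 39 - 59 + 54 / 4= -40.60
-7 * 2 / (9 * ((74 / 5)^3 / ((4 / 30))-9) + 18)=-350 / 5468949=-0.00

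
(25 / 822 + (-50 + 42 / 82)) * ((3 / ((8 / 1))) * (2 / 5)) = -1666813 / 224680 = -7.42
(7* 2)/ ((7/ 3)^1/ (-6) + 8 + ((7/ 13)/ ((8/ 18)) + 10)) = 6552/ 8809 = 0.74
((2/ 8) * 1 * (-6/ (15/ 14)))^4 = 2401/ 625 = 3.84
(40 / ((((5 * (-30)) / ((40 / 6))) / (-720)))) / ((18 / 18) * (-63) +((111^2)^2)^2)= 640 / 11522688848587809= 0.00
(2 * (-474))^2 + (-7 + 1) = 898698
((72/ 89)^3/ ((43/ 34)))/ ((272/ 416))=19408896/ 30313667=0.64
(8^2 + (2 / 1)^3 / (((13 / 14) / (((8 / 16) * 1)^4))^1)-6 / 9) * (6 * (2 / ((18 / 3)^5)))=2491 / 25272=0.10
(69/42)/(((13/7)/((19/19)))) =23/26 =0.88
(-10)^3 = -1000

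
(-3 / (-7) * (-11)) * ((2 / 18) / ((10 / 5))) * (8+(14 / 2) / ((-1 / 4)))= 110 / 21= 5.24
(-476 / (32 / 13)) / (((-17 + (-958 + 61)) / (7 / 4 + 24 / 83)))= 1047319 / 2427584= 0.43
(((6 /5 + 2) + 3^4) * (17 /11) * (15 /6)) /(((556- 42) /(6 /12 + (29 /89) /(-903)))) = 574771513 /1817580072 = 0.32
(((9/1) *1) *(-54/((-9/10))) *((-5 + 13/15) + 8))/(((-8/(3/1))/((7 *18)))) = -98658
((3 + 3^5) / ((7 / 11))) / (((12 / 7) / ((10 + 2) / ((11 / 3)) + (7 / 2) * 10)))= 17261 / 2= 8630.50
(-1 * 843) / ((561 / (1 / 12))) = -0.13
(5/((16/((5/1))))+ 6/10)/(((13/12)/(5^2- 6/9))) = 12629/260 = 48.57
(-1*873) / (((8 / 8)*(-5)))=873 / 5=174.60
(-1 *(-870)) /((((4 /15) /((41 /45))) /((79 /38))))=469655 /76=6179.67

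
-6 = -6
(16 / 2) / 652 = 0.01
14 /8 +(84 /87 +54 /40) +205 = 60629 /290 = 209.07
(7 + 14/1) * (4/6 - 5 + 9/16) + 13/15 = -18797/240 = -78.32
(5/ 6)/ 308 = 5/ 1848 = 0.00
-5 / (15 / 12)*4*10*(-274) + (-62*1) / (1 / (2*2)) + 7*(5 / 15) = 130783 / 3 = 43594.33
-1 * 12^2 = -144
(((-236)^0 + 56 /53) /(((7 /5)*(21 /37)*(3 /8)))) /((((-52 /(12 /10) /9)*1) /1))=-48396 /33761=-1.43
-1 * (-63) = 63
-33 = -33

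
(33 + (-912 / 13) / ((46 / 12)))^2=19316025 / 89401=216.06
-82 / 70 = -41 / 35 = -1.17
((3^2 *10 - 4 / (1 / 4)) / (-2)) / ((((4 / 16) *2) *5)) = -74 / 5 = -14.80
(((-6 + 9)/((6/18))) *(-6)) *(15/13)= -810/13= -62.31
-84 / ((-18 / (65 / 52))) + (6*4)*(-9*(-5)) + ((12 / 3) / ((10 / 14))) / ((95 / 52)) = 3103361 / 2850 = 1088.90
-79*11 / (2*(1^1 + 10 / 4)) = -869 / 7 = -124.14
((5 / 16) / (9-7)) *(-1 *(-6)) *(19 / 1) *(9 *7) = 17955 / 16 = 1122.19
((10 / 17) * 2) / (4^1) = 5 / 17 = 0.29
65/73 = 0.89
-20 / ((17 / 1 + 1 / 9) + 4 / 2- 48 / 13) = -585 / 451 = -1.30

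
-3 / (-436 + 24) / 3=1 / 412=0.00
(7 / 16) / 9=7 / 144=0.05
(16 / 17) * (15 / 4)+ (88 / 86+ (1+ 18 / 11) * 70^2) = 103911708 / 8041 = 12922.73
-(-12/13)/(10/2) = 12/65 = 0.18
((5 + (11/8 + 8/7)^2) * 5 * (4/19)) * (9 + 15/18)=10490495/89376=117.37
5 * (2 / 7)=10 / 7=1.43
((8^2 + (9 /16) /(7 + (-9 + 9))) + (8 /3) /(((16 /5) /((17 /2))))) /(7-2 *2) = 23.72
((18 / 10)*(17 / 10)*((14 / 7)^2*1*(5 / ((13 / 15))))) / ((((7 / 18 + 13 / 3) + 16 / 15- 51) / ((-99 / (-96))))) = -681615 / 423176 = -1.61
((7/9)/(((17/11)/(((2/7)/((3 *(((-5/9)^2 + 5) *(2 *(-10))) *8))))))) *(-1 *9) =297/584800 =0.00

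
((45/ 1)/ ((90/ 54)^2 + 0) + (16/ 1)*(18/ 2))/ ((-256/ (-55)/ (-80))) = -44055/ 16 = -2753.44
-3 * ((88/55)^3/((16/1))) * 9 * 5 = -34.56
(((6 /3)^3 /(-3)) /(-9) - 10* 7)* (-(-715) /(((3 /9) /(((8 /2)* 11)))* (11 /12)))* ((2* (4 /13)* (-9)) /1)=39747840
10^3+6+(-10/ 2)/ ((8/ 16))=996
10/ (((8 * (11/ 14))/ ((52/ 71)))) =910/ 781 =1.17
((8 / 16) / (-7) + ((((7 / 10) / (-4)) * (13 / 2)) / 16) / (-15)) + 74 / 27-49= -56035867 / 1209600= -46.33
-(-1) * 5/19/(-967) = -5/18373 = -0.00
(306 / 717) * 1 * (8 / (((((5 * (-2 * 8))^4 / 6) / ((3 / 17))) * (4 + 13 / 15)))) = 81 / 4466432000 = 0.00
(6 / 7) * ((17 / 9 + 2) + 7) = 28 / 3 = 9.33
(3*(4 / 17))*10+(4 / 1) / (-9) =1012 / 153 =6.61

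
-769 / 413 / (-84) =769 / 34692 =0.02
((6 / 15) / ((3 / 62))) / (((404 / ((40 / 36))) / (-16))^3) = -1587200 / 2253268287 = -0.00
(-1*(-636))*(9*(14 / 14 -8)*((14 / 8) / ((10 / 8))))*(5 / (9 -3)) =-46746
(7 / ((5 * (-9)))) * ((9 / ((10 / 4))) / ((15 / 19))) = -266 / 375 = -0.71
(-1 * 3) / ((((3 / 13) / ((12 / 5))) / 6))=-936 / 5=-187.20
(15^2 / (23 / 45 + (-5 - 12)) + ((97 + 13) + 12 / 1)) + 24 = 98207 / 742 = 132.35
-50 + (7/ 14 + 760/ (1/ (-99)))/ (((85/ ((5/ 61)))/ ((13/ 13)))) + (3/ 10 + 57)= -338347/ 5185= -65.25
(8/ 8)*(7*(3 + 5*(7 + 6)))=476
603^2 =363609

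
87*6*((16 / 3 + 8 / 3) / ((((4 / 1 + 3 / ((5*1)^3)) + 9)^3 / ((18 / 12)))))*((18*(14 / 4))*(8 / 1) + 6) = 389970703125 / 269676572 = 1446.07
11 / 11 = 1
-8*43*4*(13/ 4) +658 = -3814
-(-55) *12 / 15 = 44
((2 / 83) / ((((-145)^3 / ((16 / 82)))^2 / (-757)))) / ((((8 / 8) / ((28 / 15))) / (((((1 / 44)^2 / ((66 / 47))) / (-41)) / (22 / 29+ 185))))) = 3984848 / 591530609743998703368046875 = 0.00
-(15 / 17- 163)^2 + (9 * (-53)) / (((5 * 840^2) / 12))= -744362573951 / 28322000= -26282.13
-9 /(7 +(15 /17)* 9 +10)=-153 /424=-0.36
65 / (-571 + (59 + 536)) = 65 / 24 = 2.71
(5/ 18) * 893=4465/ 18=248.06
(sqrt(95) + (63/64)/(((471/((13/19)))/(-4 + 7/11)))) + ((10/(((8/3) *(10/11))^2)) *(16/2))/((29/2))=284402211/304504640 + sqrt(95)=10.68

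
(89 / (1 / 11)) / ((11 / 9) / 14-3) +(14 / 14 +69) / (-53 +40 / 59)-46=-62060606 / 161847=-383.45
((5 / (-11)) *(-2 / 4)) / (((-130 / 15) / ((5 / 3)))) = -25 / 572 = -0.04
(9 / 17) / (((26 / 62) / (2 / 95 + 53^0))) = 27063 / 20995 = 1.29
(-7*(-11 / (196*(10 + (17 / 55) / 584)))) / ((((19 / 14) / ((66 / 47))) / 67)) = 2.72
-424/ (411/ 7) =-2968/ 411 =-7.22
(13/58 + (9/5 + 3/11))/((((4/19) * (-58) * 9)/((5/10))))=-139213/13321440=-0.01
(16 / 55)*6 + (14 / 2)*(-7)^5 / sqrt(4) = -6470503 / 110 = -58822.75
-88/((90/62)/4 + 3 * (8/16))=-992/21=-47.24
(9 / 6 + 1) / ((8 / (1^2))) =5 / 16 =0.31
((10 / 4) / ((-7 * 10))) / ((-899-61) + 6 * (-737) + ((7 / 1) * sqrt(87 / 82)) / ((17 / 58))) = 493 * sqrt(7134) / 1372840252440 + 10628553 / 1601646961180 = 0.00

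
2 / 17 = 0.12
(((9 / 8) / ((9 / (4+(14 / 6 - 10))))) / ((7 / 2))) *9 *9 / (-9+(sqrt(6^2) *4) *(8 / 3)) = -27 / 140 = -0.19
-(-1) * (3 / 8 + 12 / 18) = 25 / 24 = 1.04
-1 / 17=-0.06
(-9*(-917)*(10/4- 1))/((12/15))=123795/8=15474.38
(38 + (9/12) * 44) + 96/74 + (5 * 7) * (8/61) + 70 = 331525/2257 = 146.89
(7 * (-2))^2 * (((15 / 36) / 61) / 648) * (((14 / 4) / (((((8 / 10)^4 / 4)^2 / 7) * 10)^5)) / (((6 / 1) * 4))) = 83888895460404455661773681640625 / 209998915126730253007847424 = 399472.99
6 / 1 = 6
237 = 237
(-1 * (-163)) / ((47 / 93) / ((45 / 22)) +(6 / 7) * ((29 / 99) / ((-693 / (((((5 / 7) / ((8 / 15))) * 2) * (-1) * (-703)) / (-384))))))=2415912871680 / 3688336579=655.01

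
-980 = -980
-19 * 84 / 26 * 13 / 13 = -798 / 13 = -61.38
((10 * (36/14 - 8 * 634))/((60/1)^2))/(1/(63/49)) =-17743/980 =-18.11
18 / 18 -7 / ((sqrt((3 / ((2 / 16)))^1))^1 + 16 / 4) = 9 / 2 -7 * sqrt(6) / 4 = 0.21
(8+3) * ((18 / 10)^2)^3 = 5845851 / 15625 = 374.13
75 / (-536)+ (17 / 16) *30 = 8505 / 268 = 31.74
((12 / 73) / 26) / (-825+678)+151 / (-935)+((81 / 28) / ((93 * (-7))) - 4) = -22460177869 / 5391325940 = -4.17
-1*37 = -37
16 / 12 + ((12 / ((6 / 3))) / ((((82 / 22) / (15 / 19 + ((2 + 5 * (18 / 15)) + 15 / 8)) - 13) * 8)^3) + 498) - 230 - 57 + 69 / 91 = 170930150369382806342155 / 802144124839558195968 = 213.09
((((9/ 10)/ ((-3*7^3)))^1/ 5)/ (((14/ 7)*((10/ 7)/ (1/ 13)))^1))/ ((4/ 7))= -3/ 364000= -0.00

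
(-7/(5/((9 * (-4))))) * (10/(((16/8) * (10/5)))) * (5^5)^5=37550926208496093750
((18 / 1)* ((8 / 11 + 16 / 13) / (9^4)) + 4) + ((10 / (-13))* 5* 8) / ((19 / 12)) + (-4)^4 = 476499620 / 1980693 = 240.57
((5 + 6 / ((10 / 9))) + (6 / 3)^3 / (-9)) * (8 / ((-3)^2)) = 3424 / 405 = 8.45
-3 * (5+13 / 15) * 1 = -88 / 5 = -17.60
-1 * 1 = -1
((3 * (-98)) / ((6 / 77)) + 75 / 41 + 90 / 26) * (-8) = 16065512 / 533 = 30141.67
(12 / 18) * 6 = 4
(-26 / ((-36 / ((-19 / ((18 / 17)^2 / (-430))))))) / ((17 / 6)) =1857.58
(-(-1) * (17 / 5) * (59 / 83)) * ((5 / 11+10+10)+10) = 67201 / 913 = 73.60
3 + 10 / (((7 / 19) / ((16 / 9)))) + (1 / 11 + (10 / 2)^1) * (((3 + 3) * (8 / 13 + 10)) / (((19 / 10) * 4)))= 16076153 / 171171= 93.92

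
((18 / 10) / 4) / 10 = 0.04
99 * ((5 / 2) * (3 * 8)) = 5940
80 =80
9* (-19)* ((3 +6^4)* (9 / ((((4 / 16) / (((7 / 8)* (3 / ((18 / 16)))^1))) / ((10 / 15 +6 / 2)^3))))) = -919811508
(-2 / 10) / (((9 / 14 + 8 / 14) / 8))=-112 / 85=-1.32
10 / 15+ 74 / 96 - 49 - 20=-1081 / 16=-67.56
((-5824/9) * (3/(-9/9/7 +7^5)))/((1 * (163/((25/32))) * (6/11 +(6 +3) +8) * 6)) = -0.00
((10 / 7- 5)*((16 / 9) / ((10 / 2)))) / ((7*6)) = -40 / 1323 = -0.03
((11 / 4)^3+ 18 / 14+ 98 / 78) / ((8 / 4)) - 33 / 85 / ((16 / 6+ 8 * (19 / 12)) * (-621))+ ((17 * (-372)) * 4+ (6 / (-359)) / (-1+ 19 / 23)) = -4754120829410493 / 188027082880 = -25284.23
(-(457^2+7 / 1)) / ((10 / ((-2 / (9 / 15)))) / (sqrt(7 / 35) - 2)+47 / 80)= -55021024640 / 555571+4010035200*sqrt(5) / 555571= -82895.46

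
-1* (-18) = 18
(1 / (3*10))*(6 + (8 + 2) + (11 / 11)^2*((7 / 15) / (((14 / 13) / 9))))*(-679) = -135121 / 300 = -450.40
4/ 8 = 1/ 2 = 0.50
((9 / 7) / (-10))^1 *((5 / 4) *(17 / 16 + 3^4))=-11817 / 896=-13.19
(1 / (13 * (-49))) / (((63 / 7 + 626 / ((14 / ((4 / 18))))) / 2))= -18 / 108563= -0.00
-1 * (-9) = 9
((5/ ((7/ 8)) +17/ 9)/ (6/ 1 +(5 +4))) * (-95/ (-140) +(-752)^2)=7584548749/ 26460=286642.05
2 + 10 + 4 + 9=25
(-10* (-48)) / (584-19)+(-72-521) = -66913 / 113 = -592.15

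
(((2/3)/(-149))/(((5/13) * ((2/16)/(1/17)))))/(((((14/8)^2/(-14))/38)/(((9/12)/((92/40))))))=126464/407813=0.31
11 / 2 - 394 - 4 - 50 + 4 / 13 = -11497 / 26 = -442.19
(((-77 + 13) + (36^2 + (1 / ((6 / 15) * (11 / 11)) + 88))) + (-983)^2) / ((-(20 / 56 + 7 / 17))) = -230291537 / 183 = -1258423.70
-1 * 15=-15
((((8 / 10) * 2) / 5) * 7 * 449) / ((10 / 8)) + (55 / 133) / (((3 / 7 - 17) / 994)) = 107417877 / 137750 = 779.80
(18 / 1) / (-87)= -6 / 29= -0.21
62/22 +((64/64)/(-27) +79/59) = 72197/17523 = 4.12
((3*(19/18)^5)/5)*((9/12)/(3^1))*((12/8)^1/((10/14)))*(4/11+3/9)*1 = 398651939/1385683200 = 0.29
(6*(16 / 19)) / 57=32 / 361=0.09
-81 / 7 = -11.57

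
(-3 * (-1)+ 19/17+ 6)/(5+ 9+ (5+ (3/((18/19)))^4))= 0.08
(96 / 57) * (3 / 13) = 96 / 247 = 0.39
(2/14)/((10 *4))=0.00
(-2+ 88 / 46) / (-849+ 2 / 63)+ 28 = 34444466 / 1230155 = 28.00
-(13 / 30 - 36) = 1067 / 30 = 35.57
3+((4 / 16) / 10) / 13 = 1561 / 520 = 3.00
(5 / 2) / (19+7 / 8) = 20 / 159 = 0.13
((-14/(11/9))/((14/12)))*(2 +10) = -1296/11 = -117.82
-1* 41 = -41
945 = 945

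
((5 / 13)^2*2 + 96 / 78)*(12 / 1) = 3096 / 169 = 18.32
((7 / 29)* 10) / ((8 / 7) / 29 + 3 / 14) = 9.51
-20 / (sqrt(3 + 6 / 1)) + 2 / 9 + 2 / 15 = -284 / 45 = -6.31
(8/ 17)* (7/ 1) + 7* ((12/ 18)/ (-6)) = 385/ 153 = 2.52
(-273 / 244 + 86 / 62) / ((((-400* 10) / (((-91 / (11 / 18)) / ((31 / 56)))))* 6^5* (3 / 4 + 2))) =1292473 / 1532118456000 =0.00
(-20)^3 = -8000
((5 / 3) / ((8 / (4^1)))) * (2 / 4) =5 / 12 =0.42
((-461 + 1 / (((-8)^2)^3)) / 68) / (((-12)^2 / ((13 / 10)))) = -1571028979 / 25669140480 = -0.06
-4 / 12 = -0.33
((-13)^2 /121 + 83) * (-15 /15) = -10212 /121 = -84.40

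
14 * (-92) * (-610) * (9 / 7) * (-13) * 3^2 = -118188720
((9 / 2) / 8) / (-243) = -1 / 432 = -0.00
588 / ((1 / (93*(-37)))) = -2023308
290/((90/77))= 2233/9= 248.11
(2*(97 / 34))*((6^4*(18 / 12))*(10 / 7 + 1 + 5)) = 9805536 / 119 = 82399.46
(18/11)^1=1.64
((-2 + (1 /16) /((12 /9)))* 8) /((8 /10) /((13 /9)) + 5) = -8125 /2888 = -2.81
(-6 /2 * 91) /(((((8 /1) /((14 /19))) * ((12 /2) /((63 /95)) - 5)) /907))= -36398817 /6460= -5634.49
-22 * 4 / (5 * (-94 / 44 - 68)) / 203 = 1936 / 1566145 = 0.00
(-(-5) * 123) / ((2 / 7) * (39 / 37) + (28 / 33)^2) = 173461365 / 287998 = 602.30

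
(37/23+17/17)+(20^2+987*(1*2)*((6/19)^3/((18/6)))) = 66783284/157757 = 423.33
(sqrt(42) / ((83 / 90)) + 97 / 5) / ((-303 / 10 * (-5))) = 60 * sqrt(42) / 8383 + 194 / 1515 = 0.17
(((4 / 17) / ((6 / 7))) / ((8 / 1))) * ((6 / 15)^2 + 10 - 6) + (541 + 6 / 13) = 8977091 / 16575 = 541.60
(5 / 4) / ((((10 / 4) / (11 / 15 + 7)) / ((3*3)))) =174 / 5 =34.80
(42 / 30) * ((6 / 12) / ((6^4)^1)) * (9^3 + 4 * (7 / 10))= 0.40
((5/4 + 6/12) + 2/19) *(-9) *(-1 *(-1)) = -1269/76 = -16.70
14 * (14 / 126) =14 / 9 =1.56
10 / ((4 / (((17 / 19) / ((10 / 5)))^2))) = 1445 / 2888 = 0.50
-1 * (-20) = 20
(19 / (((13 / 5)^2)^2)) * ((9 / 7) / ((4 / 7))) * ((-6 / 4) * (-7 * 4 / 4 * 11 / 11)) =9.82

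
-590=-590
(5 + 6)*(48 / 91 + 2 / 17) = 10978 / 1547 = 7.10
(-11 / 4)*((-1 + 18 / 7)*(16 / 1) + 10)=-96.64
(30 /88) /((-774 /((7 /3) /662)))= -35 /22545072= -0.00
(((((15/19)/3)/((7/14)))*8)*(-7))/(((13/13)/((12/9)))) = -39.30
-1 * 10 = -10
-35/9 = -3.89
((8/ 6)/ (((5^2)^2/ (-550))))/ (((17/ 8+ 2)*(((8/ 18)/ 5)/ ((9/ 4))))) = -36/ 5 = -7.20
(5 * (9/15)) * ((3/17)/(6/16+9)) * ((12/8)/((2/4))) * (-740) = -10656/85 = -125.36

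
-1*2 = -2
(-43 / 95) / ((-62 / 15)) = 129 / 1178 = 0.11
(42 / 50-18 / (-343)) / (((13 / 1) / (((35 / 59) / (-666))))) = -2551 / 41717130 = -0.00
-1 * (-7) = 7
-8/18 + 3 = 23/9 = 2.56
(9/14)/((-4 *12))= -0.01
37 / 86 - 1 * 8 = -651 / 86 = -7.57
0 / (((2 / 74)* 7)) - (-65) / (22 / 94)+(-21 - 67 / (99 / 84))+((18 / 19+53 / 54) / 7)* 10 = 8004257 / 39501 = 202.63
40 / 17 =2.35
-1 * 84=-84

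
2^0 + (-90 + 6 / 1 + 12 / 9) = -245 / 3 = -81.67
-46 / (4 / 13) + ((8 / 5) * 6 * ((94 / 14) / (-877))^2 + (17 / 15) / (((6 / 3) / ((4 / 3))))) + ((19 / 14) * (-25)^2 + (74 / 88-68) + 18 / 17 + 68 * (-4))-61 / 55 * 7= 448569373398217 / 1268555224860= 353.61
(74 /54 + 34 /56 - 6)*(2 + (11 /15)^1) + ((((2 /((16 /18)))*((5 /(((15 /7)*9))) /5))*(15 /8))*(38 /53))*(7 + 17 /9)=-5770193 /601020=-9.60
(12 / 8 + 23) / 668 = 49 / 1336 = 0.04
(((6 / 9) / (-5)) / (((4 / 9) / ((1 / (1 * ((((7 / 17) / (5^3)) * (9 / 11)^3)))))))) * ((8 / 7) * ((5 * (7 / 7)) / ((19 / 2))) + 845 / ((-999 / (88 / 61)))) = 1418362181500 / 13786412787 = 102.88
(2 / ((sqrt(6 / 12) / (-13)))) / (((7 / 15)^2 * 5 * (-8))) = 585 * sqrt(2) / 196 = 4.22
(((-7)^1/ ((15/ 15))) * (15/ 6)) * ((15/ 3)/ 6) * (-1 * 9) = 525/ 4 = 131.25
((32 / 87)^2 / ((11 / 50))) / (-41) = -51200 / 3413619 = -0.01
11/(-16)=-11/16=-0.69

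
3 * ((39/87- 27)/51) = -770/493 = -1.56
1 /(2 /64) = 32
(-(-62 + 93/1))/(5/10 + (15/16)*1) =-21.57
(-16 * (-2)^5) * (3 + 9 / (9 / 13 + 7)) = 2135.04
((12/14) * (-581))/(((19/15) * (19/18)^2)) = -2420280/6859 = -352.86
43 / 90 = 0.48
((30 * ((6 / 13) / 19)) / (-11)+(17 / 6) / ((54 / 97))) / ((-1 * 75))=-0.07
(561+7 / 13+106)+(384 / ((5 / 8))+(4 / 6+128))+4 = 275848 / 195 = 1414.61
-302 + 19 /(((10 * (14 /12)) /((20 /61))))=-128726 /427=-301.47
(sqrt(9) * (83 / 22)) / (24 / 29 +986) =7221 / 629596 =0.01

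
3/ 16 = 0.19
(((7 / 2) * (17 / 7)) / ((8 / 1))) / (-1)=-17 / 16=-1.06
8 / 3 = 2.67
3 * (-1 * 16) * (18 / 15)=-288 / 5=-57.60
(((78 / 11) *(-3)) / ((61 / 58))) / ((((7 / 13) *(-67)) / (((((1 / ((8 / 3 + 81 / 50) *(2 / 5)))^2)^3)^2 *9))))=12280185452022124081850051879882812500 / 1571907687788028020140285937676767967899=0.01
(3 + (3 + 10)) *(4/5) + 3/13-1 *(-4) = 17.03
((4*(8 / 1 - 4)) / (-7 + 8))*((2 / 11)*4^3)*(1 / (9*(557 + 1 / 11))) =128 / 3447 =0.04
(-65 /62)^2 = 4225 /3844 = 1.10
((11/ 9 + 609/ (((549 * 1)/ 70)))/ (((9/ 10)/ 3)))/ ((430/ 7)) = 7049/ 1647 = 4.28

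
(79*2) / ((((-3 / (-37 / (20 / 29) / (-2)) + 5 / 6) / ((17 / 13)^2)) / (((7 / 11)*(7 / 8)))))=3601156461 / 17270110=208.52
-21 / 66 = -7 / 22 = -0.32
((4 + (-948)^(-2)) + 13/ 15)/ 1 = 21868469/ 4493520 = 4.87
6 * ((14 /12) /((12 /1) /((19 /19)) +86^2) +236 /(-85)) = -10489133 /629680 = -16.66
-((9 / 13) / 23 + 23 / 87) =-7660 / 26013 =-0.29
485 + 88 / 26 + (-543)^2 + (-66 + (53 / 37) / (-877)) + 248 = 124661009959 / 421837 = 295519.38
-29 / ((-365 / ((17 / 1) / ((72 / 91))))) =44863 / 26280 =1.71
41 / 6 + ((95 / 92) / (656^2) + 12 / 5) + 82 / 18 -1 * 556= -965998453069 / 1781591040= -542.21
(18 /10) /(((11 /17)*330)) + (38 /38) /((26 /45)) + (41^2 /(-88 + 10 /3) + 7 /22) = -88882862 /4994275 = -17.80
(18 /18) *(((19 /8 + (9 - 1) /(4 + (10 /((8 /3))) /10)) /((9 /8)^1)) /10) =1177 /3150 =0.37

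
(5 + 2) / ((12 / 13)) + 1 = 103 / 12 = 8.58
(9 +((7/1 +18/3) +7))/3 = 29/3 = 9.67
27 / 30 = 9 / 10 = 0.90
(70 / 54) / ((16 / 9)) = 35 / 48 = 0.73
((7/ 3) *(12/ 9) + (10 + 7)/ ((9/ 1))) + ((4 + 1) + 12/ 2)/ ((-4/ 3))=-13/ 4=-3.25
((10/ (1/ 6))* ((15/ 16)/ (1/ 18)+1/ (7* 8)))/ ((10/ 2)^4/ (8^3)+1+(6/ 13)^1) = 1431040/ 3787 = 377.88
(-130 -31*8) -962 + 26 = -1314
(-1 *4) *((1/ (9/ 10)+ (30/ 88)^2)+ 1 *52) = -927433/ 4356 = -212.91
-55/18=-3.06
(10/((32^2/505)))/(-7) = -2525/3584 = -0.70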